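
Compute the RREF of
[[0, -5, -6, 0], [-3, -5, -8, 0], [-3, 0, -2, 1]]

Swap R1 and R2.
  [ -3  -5  -8  0 ]
  [  0  -5  -6  0 ]
  [ -3   0  -2  1 ]
Multiply R1 by -1/3.
  [  1  5/3  8/3  0 ]
  [  0   -5   -6  0 ]
  [ -3    0   -2  1 ]
Add 3 times R1 to R3.
  [ 1  5/3  8/3  0 ]
  [ 0   -5   -6  0 ]
  [ 0    5    6  1 ]
Multiply R2 by -1/5.
  [ 1  5/3  8/3  0 ]
  [ 0    1  6/5  0 ]
  [ 0    5    6  1 ]
Subtract 5 times R2 from R3.
  [ 1  5/3  8/3  0 ]
  [ 0    1  6/5  0 ]
  [ 0    0    0  1 ]
Subtract 5/3 times R2 from R1.
  [ 1  0  2/3  0 ]
  [ 0  1  6/5  0 ]
  [ 0  0    0  1 ]

[[1, 0, 2/3, 0], [0, 1, 6/5, 0], [0, 0, 0, 1]]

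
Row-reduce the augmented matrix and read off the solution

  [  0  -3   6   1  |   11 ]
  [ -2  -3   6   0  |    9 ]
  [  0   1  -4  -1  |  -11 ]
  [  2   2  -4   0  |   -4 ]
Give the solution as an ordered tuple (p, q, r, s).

Swap R1 and R2.
Multiply R1 by -1/2.
Subtract 2 times R1 from R4.
Multiply R2 by -1/3.
Subtract R2 from R3.
Add R2 to R4.
Multiply R3 by -1/2.
Multiply R4 by -3.
Subtract 1/3 times R4 from R3.
Add 1/3 times R4 to R2.
Add 2 times R3 to R2.
Add 3 times R3 to R1.
Subtract 3/2 times R2 from R1.
Reading off the last column: p = 3, q = 5, r = 5, s = -4.

(3, 5, 5, -4)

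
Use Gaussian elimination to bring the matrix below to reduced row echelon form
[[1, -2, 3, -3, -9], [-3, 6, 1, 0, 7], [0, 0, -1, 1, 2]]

ρ2 := ρ2 + 3·ρ1
  [ 1  -2   3  -3   -9 ]
  [ 0   0  10  -9  -20 ]
  [ 0   0  -1   1    2 ]
ρ2 := 1/10·ρ2
  [ 1  -2   3     -3  -9 ]
  [ 0   0   1  -9/10  -2 ]
  [ 0   0  -1      1   2 ]
ρ3 := ρ3 + ρ2
  [ 1  -2  3     -3  -9 ]
  [ 0   0  1  -9/10  -2 ]
  [ 0   0  0   1/10   0 ]
ρ3 := 10·ρ3
  [ 1  -2  3     -3  -9 ]
  [ 0   0  1  -9/10  -2 ]
  [ 0   0  0      1   0 ]
ρ2 := ρ2 + 9/10·ρ3
  [ 1  -2  3  -3  -9 ]
  [ 0   0  1   0  -2 ]
  [ 0   0  0   1   0 ]
ρ1 := ρ1 + 3·ρ3
  [ 1  -2  3  0  -9 ]
  [ 0   0  1  0  -2 ]
  [ 0   0  0  1   0 ]
ρ1 := ρ1 − 3·ρ2
  [ 1  -2  0  0  -3 ]
  [ 0   0  1  0  -2 ]
  [ 0   0  0  1   0 ]

[[1, -2, 0, 0, -3], [0, 0, 1, 0, -2], [0, 0, 0, 1, 0]]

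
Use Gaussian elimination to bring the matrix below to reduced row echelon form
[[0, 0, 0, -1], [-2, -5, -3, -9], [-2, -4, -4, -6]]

ρ1 ↔ ρ2
  [ -2  -5  -3  -9 ]
  [  0   0   0  -1 ]
  [ -2  -4  -4  -6 ]
ρ1 -> -1/2·ρ1
  [  1  5/2  3/2  9/2 ]
  [  0    0    0   -1 ]
  [ -2   -4   -4   -6 ]
ρ3 -> ρ3 + 2·ρ1
  [ 1  5/2  3/2  9/2 ]
  [ 0    0    0   -1 ]
  [ 0    1   -1    3 ]
ρ2 ↔ ρ3
  [ 1  5/2  3/2  9/2 ]
  [ 0    1   -1    3 ]
  [ 0    0    0   -1 ]
ρ3 -> -1·ρ3
  [ 1  5/2  3/2  9/2 ]
  [ 0    1   -1    3 ]
  [ 0    0    0    1 ]
ρ2 -> ρ2 − 3·ρ3
  [ 1  5/2  3/2  9/2 ]
  [ 0    1   -1    0 ]
  [ 0    0    0    1 ]
ρ1 -> ρ1 − 9/2·ρ3
  [ 1  5/2  3/2  0 ]
  [ 0    1   -1  0 ]
  [ 0    0    0  1 ]
ρ1 -> ρ1 − 5/2·ρ2
  [ 1  0   4  0 ]
  [ 0  1  -1  0 ]
  [ 0  0   0  1 ]

[[1, 0, 4, 0], [0, 1, -1, 0], [0, 0, 0, 1]]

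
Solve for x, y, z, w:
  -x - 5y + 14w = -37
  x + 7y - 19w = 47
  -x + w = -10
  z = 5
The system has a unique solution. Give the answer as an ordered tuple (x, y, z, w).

Form the augmented matrix and row-reduce:
  [ -1  -5  0   14  |  -37 ]
  [  1   7  0  -19  |   47 ]
  [ -1   0  0    1  |  -10 ]
  [  0   0  1    0  |    5 ]
ρ1 ← -1·ρ1
  [  1  5  0  -14  |   37 ]
  [  1  7  0  -19  |   47 ]
  [ -1  0  0    1  |  -10 ]
  [  0  0  1    0  |    5 ]
ρ2 ← ρ2 − ρ1
  [  1  5  0  -14  |   37 ]
  [  0  2  0   -5  |   10 ]
  [ -1  0  0    1  |  -10 ]
  [  0  0  1    0  |    5 ]
ρ3 ← ρ3 + ρ1
  [ 1  5  0  -14  |  37 ]
  [ 0  2  0   -5  |  10 ]
  [ 0  5  0  -13  |  27 ]
  [ 0  0  1    0  |   5 ]
ρ2 ← 1/2·ρ2
  [ 1  5  0   -14  |  37 ]
  [ 0  1  0  -5/2  |   5 ]
  [ 0  5  0   -13  |  27 ]
  [ 0  0  1     0  |   5 ]
ρ3 ← ρ3 − 5·ρ2
  [ 1  5  0   -14  |  37 ]
  [ 0  1  0  -5/2  |   5 ]
  [ 0  0  0  -1/2  |   2 ]
  [ 0  0  1     0  |   5 ]
ρ3 ↔ ρ4
  [ 1  5  0   -14  |  37 ]
  [ 0  1  0  -5/2  |   5 ]
  [ 0  0  1     0  |   5 ]
  [ 0  0  0  -1/2  |   2 ]
ρ4 ← -2·ρ4
  [ 1  5  0   -14  |  37 ]
  [ 0  1  0  -5/2  |   5 ]
  [ 0  0  1     0  |   5 ]
  [ 0  0  0     1  |  -4 ]
ρ2 ← ρ2 + 5/2·ρ4
  [ 1  5  0  -14  |  37 ]
  [ 0  1  0    0  |  -5 ]
  [ 0  0  1    0  |   5 ]
  [ 0  0  0    1  |  -4 ]
ρ1 ← ρ1 + 14·ρ4
  [ 1  5  0  0  |  -19 ]
  [ 0  1  0  0  |   -5 ]
  [ 0  0  1  0  |    5 ]
  [ 0  0  0  1  |   -4 ]
ρ1 ← ρ1 − 5·ρ2
  [ 1  0  0  0  |   6 ]
  [ 0  1  0  0  |  -5 ]
  [ 0  0  1  0  |   5 ]
  [ 0  0  0  1  |  -4 ]
Reading off the last column: x = 6, y = -5, z = 5, w = -4.

(6, -5, 5, -4)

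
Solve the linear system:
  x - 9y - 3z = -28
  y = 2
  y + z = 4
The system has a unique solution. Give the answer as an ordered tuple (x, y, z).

(-4, 2, 2)

Form the augmented matrix and row-reduce:
  [ 1  -9  -3  |  -28 ]
  [ 0   1   0  |    2 ]
  [ 0   1   1  |    4 ]
r3 → r3 − r2
r1 → r1 + 3·r3
r1 → r1 + 9·r2
Reading off the last column: x = -4, y = 2, z = 2.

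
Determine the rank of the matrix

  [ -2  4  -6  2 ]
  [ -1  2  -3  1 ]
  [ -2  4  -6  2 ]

Multiply R1 by -1/2.
Add R1 to R2.
Add 2 times R1 to R3.
The reduced form has 1 nonzero row.

rank = 1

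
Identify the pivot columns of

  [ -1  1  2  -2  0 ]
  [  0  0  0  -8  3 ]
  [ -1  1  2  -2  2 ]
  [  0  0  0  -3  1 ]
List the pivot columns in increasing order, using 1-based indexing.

R1 ← -1·R1
  [  1  -1  -2   2  0 ]
  [  0   0   0  -8  3 ]
  [ -1   1   2  -2  2 ]
  [  0   0   0  -3  1 ]
R3 ← R3 + R1
  [ 1  -1  -2   2  0 ]
  [ 0   0   0  -8  3 ]
  [ 0   0   0   0  2 ]
  [ 0   0   0  -3  1 ]
R2 ← -1/8·R2
  [ 1  -1  -2   2     0 ]
  [ 0   0   0   1  -3/8 ]
  [ 0   0   0   0     2 ]
  [ 0   0   0  -3     1 ]
R4 ← R4 + 3·R2
  [ 1  -1  -2  2     0 ]
  [ 0   0   0  1  -3/8 ]
  [ 0   0   0  0     2 ]
  [ 0   0   0  0  -1/8 ]
R3 ← 1/2·R3
  [ 1  -1  -2  2     0 ]
  [ 0   0   0  1  -3/8 ]
  [ 0   0   0  0     1 ]
  [ 0   0   0  0  -1/8 ]
R4 ← R4 + 1/8·R3
  [ 1  -1  -2  2     0 ]
  [ 0   0   0  1  -3/8 ]
  [ 0   0   0  0     1 ]
  [ 0   0   0  0     0 ]
R2 ← R2 + 3/8·R3
  [ 1  -1  -2  2  0 ]
  [ 0   0   0  1  0 ]
  [ 0   0   0  0  1 ]
  [ 0   0   0  0  0 ]
R1 ← R1 − 2·R2
  [ 1  -1  -2  0  0 ]
  [ 0   0   0  1  0 ]
  [ 0   0   0  0  1 ]
  [ 0   0   0  0  0 ]
Pivot columns are the columns containing a leading 1.

1, 4, 5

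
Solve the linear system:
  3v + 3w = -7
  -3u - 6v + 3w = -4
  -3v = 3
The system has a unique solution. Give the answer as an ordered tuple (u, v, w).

Form the augmented matrix and row-reduce:
  [  0   3  3  |  -7 ]
  [ -3  -6  3  |  -4 ]
  [  0  -3  0  |   3 ]
R1 <=> R2
R1 := -1/3·R1
R2 := 1/3·R2
R3 := R3 + 3·R2
R3 := 1/3·R3
R2 := R2 − R3
R1 := R1 + R3
R1 := R1 − 2·R2
Reading off the last column: u = 2, v = -1, w = -4/3.

(2, -1, -4/3)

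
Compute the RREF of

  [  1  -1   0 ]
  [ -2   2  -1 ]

[[1, -1, 0], [0, 0, 1]]

Add 2 times r1 to r2.
  [ 1  -1   0 ]
  [ 0   0  -1 ]
Multiply r2 by -1.
  [ 1  -1  0 ]
  [ 0   0  1 ]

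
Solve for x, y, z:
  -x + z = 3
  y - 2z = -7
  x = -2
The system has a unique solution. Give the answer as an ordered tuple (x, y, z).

Form the augmented matrix and row-reduce:
  [ -1  0   1  |   3 ]
  [  0  1  -2  |  -7 ]
  [  1  0   0  |  -2 ]
Multiply r1 by -1.
  [ 1  0  -1  |  -3 ]
  [ 0  1  -2  |  -7 ]
  [ 1  0   0  |  -2 ]
Subtract r1 from r3.
  [ 1  0  -1  |  -3 ]
  [ 0  1  -2  |  -7 ]
  [ 0  0   1  |   1 ]
Add 2 times r3 to r2.
  [ 1  0  -1  |  -3 ]
  [ 0  1   0  |  -5 ]
  [ 0  0   1  |   1 ]
Add r3 to r1.
  [ 1  0  0  |  -2 ]
  [ 0  1  0  |  -5 ]
  [ 0  0  1  |   1 ]
Reading off the last column: x = -2, y = -5, z = 1.

(-2, -5, 1)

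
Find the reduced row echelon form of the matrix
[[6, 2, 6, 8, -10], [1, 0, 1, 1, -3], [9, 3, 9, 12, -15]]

ρ1 := 1/6·ρ1
  [ 1  1/3  1  4/3  -5/3 ]
  [ 1    0  1    1    -3 ]
  [ 9    3  9   12   -15 ]
ρ2 := ρ2 − ρ1
  [ 1   1/3  1   4/3  -5/3 ]
  [ 0  -1/3  0  -1/3  -4/3 ]
  [ 9     3  9    12   -15 ]
ρ3 := ρ3 − 9·ρ1
  [ 1   1/3  1   4/3  -5/3 ]
  [ 0  -1/3  0  -1/3  -4/3 ]
  [ 0     0  0     0     0 ]
ρ2 := -3·ρ2
  [ 1  1/3  1  4/3  -5/3 ]
  [ 0    1  0    1     4 ]
  [ 0    0  0    0     0 ]
ρ1 := ρ1 − 1/3·ρ2
  [ 1  0  1  1  -3 ]
  [ 0  1  0  1   4 ]
  [ 0  0  0  0   0 ]

[[1, 0, 1, 1, -3], [0, 1, 0, 1, 4], [0, 0, 0, 0, 0]]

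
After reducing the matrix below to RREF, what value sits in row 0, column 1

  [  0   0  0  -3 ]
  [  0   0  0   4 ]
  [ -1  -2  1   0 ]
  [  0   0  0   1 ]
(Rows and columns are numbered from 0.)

2

r1 ↔ r3
r1 → -1·r1
r2 → 1/4·r2
r3 → r3 + 3·r2
r4 → r4 − r2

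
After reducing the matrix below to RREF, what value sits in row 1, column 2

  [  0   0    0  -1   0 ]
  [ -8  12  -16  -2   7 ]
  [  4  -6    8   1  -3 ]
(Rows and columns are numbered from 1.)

R1 <=> R2
R1 := -1/8·R1
R3 := R3 − 4·R1
R2 := -1·R2
R3 := 2·R3
R1 := R1 + 7/8·R3
R1 := R1 − 1/4·R2

-3/2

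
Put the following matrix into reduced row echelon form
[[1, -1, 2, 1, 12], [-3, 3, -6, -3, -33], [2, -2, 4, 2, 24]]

[[1, -1, 2, 1, 0], [0, 0, 0, 0, 1], [0, 0, 0, 0, 0]]

R2 ← R2 + 3·R1
  [ 1  -1  2  1  12 ]
  [ 0   0  0  0   3 ]
  [ 2  -2  4  2  24 ]
R3 ← R3 − 2·R1
  [ 1  -1  2  1  12 ]
  [ 0   0  0  0   3 ]
  [ 0   0  0  0   0 ]
R2 ← 1/3·R2
  [ 1  -1  2  1  12 ]
  [ 0   0  0  0   1 ]
  [ 0   0  0  0   0 ]
R1 ← R1 − 12·R2
  [ 1  -1  2  1  0 ]
  [ 0   0  0  0  1 ]
  [ 0   0  0  0  0 ]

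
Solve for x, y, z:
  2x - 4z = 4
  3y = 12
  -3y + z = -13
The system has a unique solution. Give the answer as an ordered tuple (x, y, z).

Form the augmented matrix and row-reduce:
  [ 2   0  -4  |    4 ]
  [ 0   3   0  |   12 ]
  [ 0  -3   1  |  -13 ]
ρ1 ← 1/2·ρ1
  [ 1   0  -2  |    2 ]
  [ 0   3   0  |   12 ]
  [ 0  -3   1  |  -13 ]
ρ2 ← 1/3·ρ2
  [ 1   0  -2  |    2 ]
  [ 0   1   0  |    4 ]
  [ 0  -3   1  |  -13 ]
ρ3 ← ρ3 + 3·ρ2
  [ 1  0  -2  |   2 ]
  [ 0  1   0  |   4 ]
  [ 0  0   1  |  -1 ]
ρ1 ← ρ1 + 2·ρ3
  [ 1  0  0  |   0 ]
  [ 0  1  0  |   4 ]
  [ 0  0  1  |  -1 ]
Reading off the last column: x = 0, y = 4, z = -1.

(0, 4, -1)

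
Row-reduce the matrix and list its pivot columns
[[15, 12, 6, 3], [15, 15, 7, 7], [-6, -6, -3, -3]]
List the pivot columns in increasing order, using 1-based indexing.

Multiply R1 by 1/15.
  [  1  4/5  2/5  1/5 ]
  [ 15   15    7    7 ]
  [ -6   -6   -3   -3 ]
Subtract 15 times R1 from R2.
  [  1  4/5  2/5  1/5 ]
  [  0    3    1    4 ]
  [ -6   -6   -3   -3 ]
Add 6 times R1 to R3.
  [ 1   4/5   2/5   1/5 ]
  [ 0     3     1     4 ]
  [ 0  -6/5  -3/5  -9/5 ]
Multiply R2 by 1/3.
  [ 1   4/5   2/5   1/5 ]
  [ 0     1   1/3   4/3 ]
  [ 0  -6/5  -3/5  -9/5 ]
Add 6/5 times R2 to R3.
  [ 1  4/5   2/5   1/5 ]
  [ 0    1   1/3   4/3 ]
  [ 0    0  -1/5  -1/5 ]
Multiply R3 by -5.
  [ 1  4/5  2/5  1/5 ]
  [ 0    1  1/3  4/3 ]
  [ 0    0    1    1 ]
Subtract 1/3 times R3 from R2.
  [ 1  4/5  2/5  1/5 ]
  [ 0    1    0    1 ]
  [ 0    0    1    1 ]
Subtract 2/5 times R3 from R1.
  [ 1  4/5  0  -1/5 ]
  [ 0    1  0     1 ]
  [ 0    0  1     1 ]
Subtract 4/5 times R2 from R1.
  [ 1  0  0  -1 ]
  [ 0  1  0   1 ]
  [ 0  0  1   1 ]
Pivot columns are the columns containing a leading 1.

1, 2, 3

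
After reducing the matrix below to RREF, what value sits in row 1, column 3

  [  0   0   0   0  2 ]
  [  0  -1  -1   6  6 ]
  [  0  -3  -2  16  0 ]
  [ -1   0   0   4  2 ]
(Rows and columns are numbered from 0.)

-4

R1 <-> R4
R1 → -1·R1
R2 → -1·R2
R3 → R3 + 3·R2
R4 → 1/2·R4
R3 → R3 + 18·R4
R2 → R2 + 6·R4
R1 → R1 + 2·R4
R2 → R2 − R3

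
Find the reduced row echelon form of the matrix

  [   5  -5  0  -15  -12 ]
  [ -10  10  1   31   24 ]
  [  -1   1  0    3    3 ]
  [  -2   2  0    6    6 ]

[[1, -1, 0, -3, 0], [0, 0, 1, 1, 0], [0, 0, 0, 0, 1], [0, 0, 0, 0, 0]]

R1 -> 1/5·R1
R2 -> R2 + 10·R1
R3 -> R3 + R1
R4 -> R4 + 2·R1
R3 -> 5/3·R3
R4 -> R4 − 6/5·R3
R1 -> R1 + 12/5·R3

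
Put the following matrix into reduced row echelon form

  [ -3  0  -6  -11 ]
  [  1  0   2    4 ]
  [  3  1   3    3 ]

[[1, 0, 2, 0], [0, 1, -3, 0], [0, 0, 0, 1]]

R1 -> -1/3·R1
  [ 1  0  2  11/3 ]
  [ 1  0  2     4 ]
  [ 3  1  3     3 ]
R2 -> R2 − R1
  [ 1  0  2  11/3 ]
  [ 0  0  0   1/3 ]
  [ 3  1  3     3 ]
R3 -> R3 − 3·R1
  [ 1  0   2  11/3 ]
  [ 0  0   0   1/3 ]
  [ 0  1  -3    -8 ]
R2 ↔ R3
  [ 1  0   2  11/3 ]
  [ 0  1  -3    -8 ]
  [ 0  0   0   1/3 ]
R3 -> 3·R3
  [ 1  0   2  11/3 ]
  [ 0  1  -3    -8 ]
  [ 0  0   0     1 ]
R2 -> R2 + 8·R3
  [ 1  0   2  11/3 ]
  [ 0  1  -3     0 ]
  [ 0  0   0     1 ]
R1 -> R1 − 11/3·R3
  [ 1  0   2  0 ]
  [ 0  1  -3  0 ]
  [ 0  0   0  1 ]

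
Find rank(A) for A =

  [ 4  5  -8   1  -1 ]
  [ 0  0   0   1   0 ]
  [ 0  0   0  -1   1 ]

rank = 3

ρ1 := 1/4·ρ1
  [ 1  5/4  -2  1/4  -1/4 ]
  [ 0    0   0    1     0 ]
  [ 0    0   0   -1     1 ]
ρ3 := ρ3 + ρ2
  [ 1  5/4  -2  1/4  -1/4 ]
  [ 0    0   0    1     0 ]
  [ 0    0   0    0     1 ]
ρ1 := ρ1 + 1/4·ρ3
  [ 1  5/4  -2  1/4  0 ]
  [ 0    0   0    1  0 ]
  [ 0    0   0    0  1 ]
ρ1 := ρ1 − 1/4·ρ2
  [ 1  5/4  -2  0  0 ]
  [ 0    0   0  1  0 ]
  [ 0    0   0  0  1 ]
The reduced form has 3 nonzero rows.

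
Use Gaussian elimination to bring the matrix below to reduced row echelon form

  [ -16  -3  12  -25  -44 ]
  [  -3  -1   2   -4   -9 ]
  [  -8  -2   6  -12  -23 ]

[[1, 0, 0, 1, 2], [0, 1, 0, -1, 2], [0, 0, 1, -1, -1/2]]

R1 := -1/16·R1
  [  1  3/16  -3/4  25/16  11/4 ]
  [ -3    -1     2     -4    -9 ]
  [ -8    -2     6    -12   -23 ]
R2 := R2 + 3·R1
  [  1   3/16  -3/4  25/16  11/4 ]
  [  0  -7/16  -1/4  11/16  -3/4 ]
  [ -8     -2     6    -12   -23 ]
R3 := R3 + 8·R1
  [ 1   3/16  -3/4  25/16  11/4 ]
  [ 0  -7/16  -1/4  11/16  -3/4 ]
  [ 0   -1/2     0    1/2    -1 ]
R2 := -16/7·R2
  [ 1  3/16  -3/4  25/16  11/4 ]
  [ 0     1   4/7  -11/7  12/7 ]
  [ 0  -1/2     0    1/2    -1 ]
R3 := R3 + 1/2·R2
  [ 1  3/16  -3/4  25/16  11/4 ]
  [ 0     1   4/7  -11/7  12/7 ]
  [ 0     0   2/7   -2/7  -1/7 ]
R3 := 7/2·R3
  [ 1  3/16  -3/4  25/16  11/4 ]
  [ 0     1   4/7  -11/7  12/7 ]
  [ 0     0     1     -1  -1/2 ]
R2 := R2 − 4/7·R3
  [ 1  3/16  -3/4  25/16  11/4 ]
  [ 0     1     0     -1     2 ]
  [ 0     0     1     -1  -1/2 ]
R1 := R1 + 3/4·R3
  [ 1  3/16  0  13/16  19/8 ]
  [ 0     1  0     -1     2 ]
  [ 0     0  1     -1  -1/2 ]
R1 := R1 − 3/16·R2
  [ 1  0  0   1     2 ]
  [ 0  1  0  -1     2 ]
  [ 0  0  1  -1  -1/2 ]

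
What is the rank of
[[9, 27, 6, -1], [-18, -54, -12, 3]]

ρ1 := 1/9·ρ1
  [   1    3  2/3  -1/9 ]
  [ -18  -54  -12     3 ]
ρ2 := ρ2 + 18·ρ1
  [ 1  3  2/3  -1/9 ]
  [ 0  0    0     1 ]
ρ1 := ρ1 + 1/9·ρ2
  [ 1  3  2/3  0 ]
  [ 0  0    0  1 ]
The reduced form has 2 nonzero rows.

rank = 2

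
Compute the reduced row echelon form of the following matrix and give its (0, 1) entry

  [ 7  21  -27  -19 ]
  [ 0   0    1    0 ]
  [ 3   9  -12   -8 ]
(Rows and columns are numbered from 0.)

Multiply r1 by 1/7.
Subtract 3 times r1 from r3.
Add 3/7 times r2 to r3.
Multiply r3 by 7.
Add 19/7 times r3 to r1.
Add 27/7 times r2 to r1.

3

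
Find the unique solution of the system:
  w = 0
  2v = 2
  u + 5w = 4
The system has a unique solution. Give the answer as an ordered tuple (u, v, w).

(4, 1, 0)

Form the augmented matrix and row-reduce:
  [ 0  0  1  |  0 ]
  [ 0  2  0  |  2 ]
  [ 1  0  5  |  4 ]
ρ1 <-> ρ3
  [ 1  0  5  |  4 ]
  [ 0  2  0  |  2 ]
  [ 0  0  1  |  0 ]
ρ2 -> 1/2·ρ2
  [ 1  0  5  |  4 ]
  [ 0  1  0  |  1 ]
  [ 0  0  1  |  0 ]
ρ1 -> ρ1 − 5·ρ3
  [ 1  0  0  |  4 ]
  [ 0  1  0  |  1 ]
  [ 0  0  1  |  0 ]
Reading off the last column: u = 4, v = 1, w = 0.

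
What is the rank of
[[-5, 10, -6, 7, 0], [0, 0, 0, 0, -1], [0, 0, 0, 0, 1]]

rank = 2

R1 -> -1/5·R1
  [ 1  -2  6/5  -7/5   0 ]
  [ 0   0    0     0  -1 ]
  [ 0   0    0     0   1 ]
R2 -> -1·R2
  [ 1  -2  6/5  -7/5  0 ]
  [ 0   0    0     0  1 ]
  [ 0   0    0     0  1 ]
R3 -> R3 − R2
  [ 1  -2  6/5  -7/5  0 ]
  [ 0   0    0     0  1 ]
  [ 0   0    0     0  0 ]
The reduced form has 2 nonzero rows.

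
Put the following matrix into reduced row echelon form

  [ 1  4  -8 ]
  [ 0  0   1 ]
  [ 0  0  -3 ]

ρ3 := ρ3 + 3·ρ2
  [ 1  4  -8 ]
  [ 0  0   1 ]
  [ 0  0   0 ]
ρ1 := ρ1 + 8·ρ2
  [ 1  4  0 ]
  [ 0  0  1 ]
  [ 0  0  0 ]

[[1, 4, 0], [0, 0, 1], [0, 0, 0]]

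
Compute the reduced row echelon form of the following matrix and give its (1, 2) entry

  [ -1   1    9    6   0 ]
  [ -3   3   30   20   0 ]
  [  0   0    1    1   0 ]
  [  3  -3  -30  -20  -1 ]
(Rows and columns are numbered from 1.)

Multiply ρ1 by -1.
  [  1  -1   -9   -6   0 ]
  [ -3   3   30   20   0 ]
  [  0   0    1    1   0 ]
  [  3  -3  -30  -20  -1 ]
Add 3 times ρ1 to ρ2.
  [ 1  -1   -9   -6   0 ]
  [ 0   0    3    2   0 ]
  [ 0   0    1    1   0 ]
  [ 3  -3  -30  -20  -1 ]
Subtract 3 times ρ1 from ρ4.
  [ 1  -1  -9  -6   0 ]
  [ 0   0   3   2   0 ]
  [ 0   0   1   1   0 ]
  [ 0   0  -3  -2  -1 ]
Multiply ρ2 by 1/3.
  [ 1  -1  -9   -6   0 ]
  [ 0   0   1  2/3   0 ]
  [ 0   0   1    1   0 ]
  [ 0   0  -3   -2  -1 ]
Subtract ρ2 from ρ3.
  [ 1  -1  -9   -6   0 ]
  [ 0   0   1  2/3   0 ]
  [ 0   0   0  1/3   0 ]
  [ 0   0  -3   -2  -1 ]
Add 3 times ρ2 to ρ4.
  [ 1  -1  -9   -6   0 ]
  [ 0   0   1  2/3   0 ]
  [ 0   0   0  1/3   0 ]
  [ 0   0   0    0  -1 ]
Multiply ρ3 by 3.
  [ 1  -1  -9   -6   0 ]
  [ 0   0   1  2/3   0 ]
  [ 0   0   0    1   0 ]
  [ 0   0   0    0  -1 ]
Multiply ρ4 by -1.
  [ 1  -1  -9   -6  0 ]
  [ 0   0   1  2/3  0 ]
  [ 0   0   0    1  0 ]
  [ 0   0   0    0  1 ]
Subtract 2/3 times ρ3 from ρ2.
  [ 1  -1  -9  -6  0 ]
  [ 0   0   1   0  0 ]
  [ 0   0   0   1  0 ]
  [ 0   0   0   0  1 ]
Add 6 times ρ3 to ρ1.
  [ 1  -1  -9  0  0 ]
  [ 0   0   1  0  0 ]
  [ 0   0   0  1  0 ]
  [ 0   0   0  0  1 ]
Add 9 times ρ2 to ρ1.
  [ 1  -1  0  0  0 ]
  [ 0   0  1  0  0 ]
  [ 0   0  0  1  0 ]
  [ 0   0  0  0  1 ]

-1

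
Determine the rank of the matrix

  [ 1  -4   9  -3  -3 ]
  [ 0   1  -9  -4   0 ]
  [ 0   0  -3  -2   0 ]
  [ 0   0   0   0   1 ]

rank = 4

Multiply ρ3 by -1/3.
  [ 1  -4   9   -3  -3 ]
  [ 0   1  -9   -4   0 ]
  [ 0   0   1  2/3   0 ]
  [ 0   0   0    0   1 ]
Add 3 times ρ4 to ρ1.
  [ 1  -4   9   -3  0 ]
  [ 0   1  -9   -4  0 ]
  [ 0   0   1  2/3  0 ]
  [ 0   0   0    0  1 ]
Add 9 times ρ3 to ρ2.
  [ 1  -4  9   -3  0 ]
  [ 0   1  0    2  0 ]
  [ 0   0  1  2/3  0 ]
  [ 0   0  0    0  1 ]
Subtract 9 times ρ3 from ρ1.
  [ 1  -4  0   -9  0 ]
  [ 0   1  0    2  0 ]
  [ 0   0  1  2/3  0 ]
  [ 0   0  0    0  1 ]
Add 4 times ρ2 to ρ1.
  [ 1  0  0   -1  0 ]
  [ 0  1  0    2  0 ]
  [ 0  0  1  2/3  0 ]
  [ 0  0  0    0  1 ]
The reduced form has 4 nonzero rows.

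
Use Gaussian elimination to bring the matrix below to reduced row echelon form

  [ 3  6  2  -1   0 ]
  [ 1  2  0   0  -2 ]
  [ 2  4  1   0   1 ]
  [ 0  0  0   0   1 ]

R1 ← 1/3·R1
  [ 1  2  2/3  -1/3   0 ]
  [ 1  2    0     0  -2 ]
  [ 2  4    1     0   1 ]
  [ 0  0    0     0   1 ]
R2 ← R2 − R1
  [ 1  2   2/3  -1/3   0 ]
  [ 0  0  -2/3   1/3  -2 ]
  [ 2  4     1     0   1 ]
  [ 0  0     0     0   1 ]
R3 ← R3 − 2·R1
  [ 1  2   2/3  -1/3   0 ]
  [ 0  0  -2/3   1/3  -2 ]
  [ 0  0  -1/3   2/3   1 ]
  [ 0  0     0     0   1 ]
R2 ← -3/2·R2
  [ 1  2   2/3  -1/3  0 ]
  [ 0  0     1  -1/2  3 ]
  [ 0  0  -1/3   2/3  1 ]
  [ 0  0     0     0  1 ]
R3 ← R3 + 1/3·R2
  [ 1  2  2/3  -1/3  0 ]
  [ 0  0    1  -1/2  3 ]
  [ 0  0    0   1/2  2 ]
  [ 0  0    0     0  1 ]
R3 ← 2·R3
  [ 1  2  2/3  -1/3  0 ]
  [ 0  0    1  -1/2  3 ]
  [ 0  0    0     1  4 ]
  [ 0  0    0     0  1 ]
R3 ← R3 − 4·R4
  [ 1  2  2/3  -1/3  0 ]
  [ 0  0    1  -1/2  3 ]
  [ 0  0    0     1  0 ]
  [ 0  0    0     0  1 ]
R2 ← R2 − 3·R4
  [ 1  2  2/3  -1/3  0 ]
  [ 0  0    1  -1/2  0 ]
  [ 0  0    0     1  0 ]
  [ 0  0    0     0  1 ]
R2 ← R2 + 1/2·R3
  [ 1  2  2/3  -1/3  0 ]
  [ 0  0    1     0  0 ]
  [ 0  0    0     1  0 ]
  [ 0  0    0     0  1 ]
R1 ← R1 + 1/3·R3
  [ 1  2  2/3  0  0 ]
  [ 0  0    1  0  0 ]
  [ 0  0    0  1  0 ]
  [ 0  0    0  0  1 ]
R1 ← R1 − 2/3·R2
  [ 1  2  0  0  0 ]
  [ 0  0  1  0  0 ]
  [ 0  0  0  1  0 ]
  [ 0  0  0  0  1 ]

[[1, 2, 0, 0, 0], [0, 0, 1, 0, 0], [0, 0, 0, 1, 0], [0, 0, 0, 0, 1]]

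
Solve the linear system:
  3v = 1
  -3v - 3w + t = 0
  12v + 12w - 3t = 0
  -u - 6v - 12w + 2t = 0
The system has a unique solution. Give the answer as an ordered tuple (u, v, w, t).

Form the augmented matrix and row-reduce:
  [  0   3    0   0  |  1 ]
  [  0  -3   -3   1  |  0 ]
  [  0  12   12  -3  |  0 ]
  [ -1  -6  -12   2  |  0 ]
R1 <-> R4
  [ -1  -6  -12   2  |  0 ]
  [  0  -3   -3   1  |  0 ]
  [  0  12   12  -3  |  0 ]
  [  0   3    0   0  |  1 ]
R1 ← -1·R1
  [ 1   6  12  -2  |  0 ]
  [ 0  -3  -3   1  |  0 ]
  [ 0  12  12  -3  |  0 ]
  [ 0   3   0   0  |  1 ]
R2 ← -1/3·R2
  [ 1   6  12    -2  |  0 ]
  [ 0   1   1  -1/3  |  0 ]
  [ 0  12  12    -3  |  0 ]
  [ 0   3   0     0  |  1 ]
R3 ← R3 − 12·R2
  [ 1  6  12    -2  |  0 ]
  [ 0  1   1  -1/3  |  0 ]
  [ 0  0   0     1  |  0 ]
  [ 0  3   0     0  |  1 ]
R4 ← R4 − 3·R2
  [ 1  6  12    -2  |  0 ]
  [ 0  1   1  -1/3  |  0 ]
  [ 0  0   0     1  |  0 ]
  [ 0  0  -3     1  |  1 ]
R3 <-> R4
  [ 1  6  12    -2  |  0 ]
  [ 0  1   1  -1/3  |  0 ]
  [ 0  0  -3     1  |  1 ]
  [ 0  0   0     1  |  0 ]
R3 ← -1/3·R3
  [ 1  6  12    -2  |     0 ]
  [ 0  1   1  -1/3  |     0 ]
  [ 0  0   1  -1/3  |  -1/3 ]
  [ 0  0   0     1  |     0 ]
R3 ← R3 + 1/3·R4
  [ 1  6  12    -2  |     0 ]
  [ 0  1   1  -1/3  |     0 ]
  [ 0  0   1     0  |  -1/3 ]
  [ 0  0   0     1  |     0 ]
R2 ← R2 + 1/3·R4
  [ 1  6  12  -2  |     0 ]
  [ 0  1   1   0  |     0 ]
  [ 0  0   1   0  |  -1/3 ]
  [ 0  0   0   1  |     0 ]
R1 ← R1 + 2·R4
  [ 1  6  12  0  |     0 ]
  [ 0  1   1  0  |     0 ]
  [ 0  0   1  0  |  -1/3 ]
  [ 0  0   0  1  |     0 ]
R2 ← R2 − R3
  [ 1  6  12  0  |     0 ]
  [ 0  1   0  0  |   1/3 ]
  [ 0  0   1  0  |  -1/3 ]
  [ 0  0   0  1  |     0 ]
R1 ← R1 − 12·R3
  [ 1  6  0  0  |     4 ]
  [ 0  1  0  0  |   1/3 ]
  [ 0  0  1  0  |  -1/3 ]
  [ 0  0  0  1  |     0 ]
R1 ← R1 − 6·R2
  [ 1  0  0  0  |     2 ]
  [ 0  1  0  0  |   1/3 ]
  [ 0  0  1  0  |  -1/3 ]
  [ 0  0  0  1  |     0 ]
Reading off the last column: u = 2, v = 1/3, w = -1/3, t = 0.

(2, 1/3, -1/3, 0)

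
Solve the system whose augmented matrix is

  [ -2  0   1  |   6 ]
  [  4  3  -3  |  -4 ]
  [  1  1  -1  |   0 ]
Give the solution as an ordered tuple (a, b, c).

(-4, 2, -2)

R1 → -1/2·R1
R2 → R2 − 4·R1
R3 → R3 − R1
R2 → 1/3·R2
R3 → R3 − R2
R3 → -6·R3
R2 → R2 + 1/3·R3
R1 → R1 + 1/2·R3
Reading off the last column: a = -4, b = 2, c = -2.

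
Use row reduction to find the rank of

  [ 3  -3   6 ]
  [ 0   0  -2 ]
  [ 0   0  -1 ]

rank = 2

Multiply ρ1 by 1/3.
  [ 1  -1   2 ]
  [ 0   0  -2 ]
  [ 0   0  -1 ]
Multiply ρ2 by -1/2.
  [ 1  -1   2 ]
  [ 0   0   1 ]
  [ 0   0  -1 ]
Add ρ2 to ρ3.
  [ 1  -1  2 ]
  [ 0   0  1 ]
  [ 0   0  0 ]
Subtract 2 times ρ2 from ρ1.
  [ 1  -1  0 ]
  [ 0   0  1 ]
  [ 0   0  0 ]
The reduced form has 2 nonzero rows.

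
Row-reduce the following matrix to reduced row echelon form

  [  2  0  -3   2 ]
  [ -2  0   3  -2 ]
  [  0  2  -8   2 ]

[[1, 0, -3/2, 1], [0, 1, -4, 1], [0, 0, 0, 0]]

ρ1 → 1/2·ρ1
  [  1  0  -3/2   1 ]
  [ -2  0     3  -2 ]
  [  0  2    -8   2 ]
ρ2 → ρ2 + 2·ρ1
  [ 1  0  -3/2  1 ]
  [ 0  0     0  0 ]
  [ 0  2    -8  2 ]
ρ2 ↔ ρ3
  [ 1  0  -3/2  1 ]
  [ 0  2    -8  2 ]
  [ 0  0     0  0 ]
ρ2 → 1/2·ρ2
  [ 1  0  -3/2  1 ]
  [ 0  1    -4  1 ]
  [ 0  0     0  0 ]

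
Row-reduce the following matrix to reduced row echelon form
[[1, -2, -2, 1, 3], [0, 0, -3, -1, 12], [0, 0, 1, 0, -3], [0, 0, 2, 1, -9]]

r2 ← -1/3·r2
r3 ← r3 − r2
r4 ← r4 − 2·r2
r3 ← -3·r3
r4 ← r4 − 1/3·r3
r2 ← r2 − 1/3·r3
r1 ← r1 − r3
r1 ← r1 + 2·r2

[[1, -2, 0, 0, 0], [0, 0, 1, 0, -3], [0, 0, 0, 1, -3], [0, 0, 0, 0, 0]]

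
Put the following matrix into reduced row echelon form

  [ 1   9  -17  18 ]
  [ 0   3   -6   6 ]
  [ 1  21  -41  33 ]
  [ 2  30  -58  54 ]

[[1, 0, 1, 0], [0, 1, -2, 0], [0, 0, 0, 1], [0, 0, 0, 0]]

R3 := R3 − R1
  [ 1   9  -17  18 ]
  [ 0   3   -6   6 ]
  [ 0  12  -24  15 ]
  [ 2  30  -58  54 ]
R4 := R4 − 2·R1
  [ 1   9  -17  18 ]
  [ 0   3   -6   6 ]
  [ 0  12  -24  15 ]
  [ 0  12  -24  18 ]
R2 := 1/3·R2
  [ 1   9  -17  18 ]
  [ 0   1   -2   2 ]
  [ 0  12  -24  15 ]
  [ 0  12  -24  18 ]
R3 := R3 − 12·R2
  [ 1   9  -17  18 ]
  [ 0   1   -2   2 ]
  [ 0   0    0  -9 ]
  [ 0  12  -24  18 ]
R4 := R4 − 12·R2
  [ 1  9  -17  18 ]
  [ 0  1   -2   2 ]
  [ 0  0    0  -9 ]
  [ 0  0    0  -6 ]
R3 := -1/9·R3
  [ 1  9  -17  18 ]
  [ 0  1   -2   2 ]
  [ 0  0    0   1 ]
  [ 0  0    0  -6 ]
R4 := R4 + 6·R3
  [ 1  9  -17  18 ]
  [ 0  1   -2   2 ]
  [ 0  0    0   1 ]
  [ 0  0    0   0 ]
R2 := R2 − 2·R3
  [ 1  9  -17  18 ]
  [ 0  1   -2   0 ]
  [ 0  0    0   1 ]
  [ 0  0    0   0 ]
R1 := R1 − 18·R3
  [ 1  9  -17  0 ]
  [ 0  1   -2  0 ]
  [ 0  0    0  1 ]
  [ 0  0    0  0 ]
R1 := R1 − 9·R2
  [ 1  0   1  0 ]
  [ 0  1  -2  0 ]
  [ 0  0   0  1 ]
  [ 0  0   0  0 ]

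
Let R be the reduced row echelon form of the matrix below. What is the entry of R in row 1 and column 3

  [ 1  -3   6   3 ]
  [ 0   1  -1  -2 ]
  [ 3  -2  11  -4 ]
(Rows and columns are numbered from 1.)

3

Subtract 3 times r1 from r3.
  [ 1  -3   6    3 ]
  [ 0   1  -1   -2 ]
  [ 0   7  -7  -13 ]
Subtract 7 times r2 from r3.
  [ 1  -3   6   3 ]
  [ 0   1  -1  -2 ]
  [ 0   0   0   1 ]
Add 2 times r3 to r2.
  [ 1  -3   6  3 ]
  [ 0   1  -1  0 ]
  [ 0   0   0  1 ]
Subtract 3 times r3 from r1.
  [ 1  -3   6  0 ]
  [ 0   1  -1  0 ]
  [ 0   0   0  1 ]
Add 3 times r2 to r1.
  [ 1  0   3  0 ]
  [ 0  1  -1  0 ]
  [ 0  0   0  1 ]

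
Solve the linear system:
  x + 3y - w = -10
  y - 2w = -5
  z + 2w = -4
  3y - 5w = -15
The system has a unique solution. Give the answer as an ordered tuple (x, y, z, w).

Form the augmented matrix and row-reduce:
  [ 1  3  0  -1  |  -10 ]
  [ 0  1  0  -2  |   -5 ]
  [ 0  0  1   2  |   -4 ]
  [ 0  3  0  -5  |  -15 ]
ρ4 -> ρ4 − 3·ρ2
  [ 1  3  0  -1  |  -10 ]
  [ 0  1  0  -2  |   -5 ]
  [ 0  0  1   2  |   -4 ]
  [ 0  0  0   1  |    0 ]
ρ3 -> ρ3 − 2·ρ4
  [ 1  3  0  -1  |  -10 ]
  [ 0  1  0  -2  |   -5 ]
  [ 0  0  1   0  |   -4 ]
  [ 0  0  0   1  |    0 ]
ρ2 -> ρ2 + 2·ρ4
  [ 1  3  0  -1  |  -10 ]
  [ 0  1  0   0  |   -5 ]
  [ 0  0  1   0  |   -4 ]
  [ 0  0  0   1  |    0 ]
ρ1 -> ρ1 + ρ4
  [ 1  3  0  0  |  -10 ]
  [ 0  1  0  0  |   -5 ]
  [ 0  0  1  0  |   -4 ]
  [ 0  0  0  1  |    0 ]
ρ1 -> ρ1 − 3·ρ2
  [ 1  0  0  0  |   5 ]
  [ 0  1  0  0  |  -5 ]
  [ 0  0  1  0  |  -4 ]
  [ 0  0  0  1  |   0 ]
Reading off the last column: x = 5, y = -5, z = -4, w = 0.

(5, -5, -4, 0)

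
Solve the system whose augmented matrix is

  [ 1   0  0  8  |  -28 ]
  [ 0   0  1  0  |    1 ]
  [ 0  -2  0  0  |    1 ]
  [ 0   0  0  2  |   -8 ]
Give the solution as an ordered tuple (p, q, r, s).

(4, -1/2, 1, -4)

ρ2 ↔ ρ3
ρ2 := -1/2·ρ2
ρ4 := 1/2·ρ4
ρ1 := ρ1 − 8·ρ4
Reading off the last column: p = 4, q = -1/2, r = 1, s = -4.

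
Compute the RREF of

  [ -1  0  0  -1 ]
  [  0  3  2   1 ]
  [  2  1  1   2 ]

R1 -> -1·R1
  [ 1  0  0  1 ]
  [ 0  3  2  1 ]
  [ 2  1  1  2 ]
R3 -> R3 − 2·R1
  [ 1  0  0  1 ]
  [ 0  3  2  1 ]
  [ 0  1  1  0 ]
R2 -> 1/3·R2
  [ 1  0    0    1 ]
  [ 0  1  2/3  1/3 ]
  [ 0  1    1    0 ]
R3 -> R3 − R2
  [ 1  0    0     1 ]
  [ 0  1  2/3   1/3 ]
  [ 0  0  1/3  -1/3 ]
R3 -> 3·R3
  [ 1  0    0    1 ]
  [ 0  1  2/3  1/3 ]
  [ 0  0    1   -1 ]
R2 -> R2 − 2/3·R3
  [ 1  0  0   1 ]
  [ 0  1  0   1 ]
  [ 0  0  1  -1 ]

[[1, 0, 0, 1], [0, 1, 0, 1], [0, 0, 1, -1]]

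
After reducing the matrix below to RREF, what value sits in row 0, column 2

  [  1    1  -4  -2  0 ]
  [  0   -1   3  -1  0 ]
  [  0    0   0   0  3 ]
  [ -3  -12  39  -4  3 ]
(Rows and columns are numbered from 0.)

r4 ← r4 + 3·r1
  [ 1   1  -4   -2  0 ]
  [ 0  -1   3   -1  0 ]
  [ 0   0   0    0  3 ]
  [ 0  -9  27  -10  3 ]
r2 ← -1·r2
  [ 1   1  -4   -2  0 ]
  [ 0   1  -3    1  0 ]
  [ 0   0   0    0  3 ]
  [ 0  -9  27  -10  3 ]
r4 ← r4 + 9·r2
  [ 1  1  -4  -2  0 ]
  [ 0  1  -3   1  0 ]
  [ 0  0   0   0  3 ]
  [ 0  0   0  -1  3 ]
r3 <-> r4
  [ 1  1  -4  -2  0 ]
  [ 0  1  -3   1  0 ]
  [ 0  0   0  -1  3 ]
  [ 0  0   0   0  3 ]
r3 ← -1·r3
  [ 1  1  -4  -2   0 ]
  [ 0  1  -3   1   0 ]
  [ 0  0   0   1  -3 ]
  [ 0  0   0   0   3 ]
r4 ← 1/3·r4
  [ 1  1  -4  -2   0 ]
  [ 0  1  -3   1   0 ]
  [ 0  0   0   1  -3 ]
  [ 0  0   0   0   1 ]
r3 ← r3 + 3·r4
  [ 1  1  -4  -2  0 ]
  [ 0  1  -3   1  0 ]
  [ 0  0   0   1  0 ]
  [ 0  0   0   0  1 ]
r2 ← r2 − r3
  [ 1  1  -4  -2  0 ]
  [ 0  1  -3   0  0 ]
  [ 0  0   0   1  0 ]
  [ 0  0   0   0  1 ]
r1 ← r1 + 2·r3
  [ 1  1  -4  0  0 ]
  [ 0  1  -3  0  0 ]
  [ 0  0   0  1  0 ]
  [ 0  0   0  0  1 ]
r1 ← r1 − r2
  [ 1  0  -1  0  0 ]
  [ 0  1  -3  0  0 ]
  [ 0  0   0  1  0 ]
  [ 0  0   0  0  1 ]

-1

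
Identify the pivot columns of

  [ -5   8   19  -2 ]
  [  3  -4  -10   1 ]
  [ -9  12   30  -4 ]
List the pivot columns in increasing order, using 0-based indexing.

r1 := -1/5·r1
  [  1  -8/5  -19/5  2/5 ]
  [  3    -4    -10    1 ]
  [ -9    12     30   -4 ]
r2 := r2 − 3·r1
  [  1  -8/5  -19/5   2/5 ]
  [  0   4/5    7/5  -1/5 ]
  [ -9    12     30    -4 ]
r3 := r3 + 9·r1
  [ 1   -8/5  -19/5   2/5 ]
  [ 0    4/5    7/5  -1/5 ]
  [ 0  -12/5  -21/5  -2/5 ]
r2 := 5/4·r2
  [ 1   -8/5  -19/5   2/5 ]
  [ 0      1    7/4  -1/4 ]
  [ 0  -12/5  -21/5  -2/5 ]
r3 := r3 + 12/5·r2
  [ 1  -8/5  -19/5   2/5 ]
  [ 0     1    7/4  -1/4 ]
  [ 0     0      0    -1 ]
r3 := -1·r3
  [ 1  -8/5  -19/5   2/5 ]
  [ 0     1    7/4  -1/4 ]
  [ 0     0      0     1 ]
r2 := r2 + 1/4·r3
  [ 1  -8/5  -19/5  2/5 ]
  [ 0     1    7/4    0 ]
  [ 0     0      0    1 ]
r1 := r1 − 2/5·r3
  [ 1  -8/5  -19/5  0 ]
  [ 0     1    7/4  0 ]
  [ 0     0      0  1 ]
r1 := r1 + 8/5·r2
  [ 1  0   -1  0 ]
  [ 0  1  7/4  0 ]
  [ 0  0    0  1 ]
Pivot columns are the columns containing a leading 1.

0, 1, 3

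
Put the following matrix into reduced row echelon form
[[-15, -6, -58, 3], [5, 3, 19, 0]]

[[1, 0, 4, -3/5], [0, 1, -1/3, 1]]

r1 → -1/15·r1
r2 → r2 − 5·r1
r1 → r1 − 2/5·r2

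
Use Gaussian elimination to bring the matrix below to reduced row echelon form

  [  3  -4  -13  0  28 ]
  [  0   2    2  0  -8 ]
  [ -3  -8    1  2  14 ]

[[1, 0, -3, 0, 4], [0, 1, 1, 0, -4], [0, 0, 0, 1, -3]]

R1 -> 1/3·R1
  [  1  -4/3  -13/3  0  28/3 ]
  [  0     2      2  0    -8 ]
  [ -3    -8      1  2    14 ]
R3 -> R3 + 3·R1
  [ 1  -4/3  -13/3  0  28/3 ]
  [ 0     2      2  0    -8 ]
  [ 0   -12    -12  2    42 ]
R2 -> 1/2·R2
  [ 1  -4/3  -13/3  0  28/3 ]
  [ 0     1      1  0    -4 ]
  [ 0   -12    -12  2    42 ]
R3 -> R3 + 12·R2
  [ 1  -4/3  -13/3  0  28/3 ]
  [ 0     1      1  0    -4 ]
  [ 0     0      0  2    -6 ]
R3 -> 1/2·R3
  [ 1  -4/3  -13/3  0  28/3 ]
  [ 0     1      1  0    -4 ]
  [ 0     0      0  1    -3 ]
R1 -> R1 + 4/3·R2
  [ 1  0  -3  0   4 ]
  [ 0  1   1  0  -4 ]
  [ 0  0   0  1  -3 ]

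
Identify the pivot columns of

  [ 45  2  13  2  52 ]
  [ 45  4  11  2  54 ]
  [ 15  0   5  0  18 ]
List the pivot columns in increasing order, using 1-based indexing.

R1 := 1/45·R1
R2 := R2 − 45·R1
R3 := R3 − 15·R1
R2 := 1/2·R2
R3 := R3 + 2/3·R2
R3 := -3/2·R3
R1 := R1 − 2/45·R3
R1 := R1 − 2/45·R2
Pivot columns are the columns containing a leading 1.

1, 2, 4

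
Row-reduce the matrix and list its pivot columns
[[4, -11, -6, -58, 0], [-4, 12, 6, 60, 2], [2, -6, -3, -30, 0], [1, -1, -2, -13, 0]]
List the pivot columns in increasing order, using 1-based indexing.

1, 2, 3, 5

R1 -> 1/4·R1
  [  1  -11/4  -3/2  -29/2  0 ]
  [ -4     12     6     60  2 ]
  [  2     -6    -3    -30  0 ]
  [  1     -1    -2    -13  0 ]
R2 -> R2 + 4·R1
  [ 1  -11/4  -3/2  -29/2  0 ]
  [ 0      1     0      2  2 ]
  [ 2     -6    -3    -30  0 ]
  [ 1     -1    -2    -13  0 ]
R3 -> R3 − 2·R1
  [ 1  -11/4  -3/2  -29/2  0 ]
  [ 0      1     0      2  2 ]
  [ 0   -1/2     0     -1  0 ]
  [ 1     -1    -2    -13  0 ]
R4 -> R4 − R1
  [ 1  -11/4  -3/2  -29/2  0 ]
  [ 0      1     0      2  2 ]
  [ 0   -1/2     0     -1  0 ]
  [ 0    7/4  -1/2    3/2  0 ]
R3 -> R3 + 1/2·R2
  [ 1  -11/4  -3/2  -29/2  0 ]
  [ 0      1     0      2  2 ]
  [ 0      0     0      0  1 ]
  [ 0    7/4  -1/2    3/2  0 ]
R4 -> R4 − 7/4·R2
  [ 1  -11/4  -3/2  -29/2     0 ]
  [ 0      1     0      2     2 ]
  [ 0      0     0      0     1 ]
  [ 0      0  -1/2     -2  -7/2 ]
R3 <-> R4
  [ 1  -11/4  -3/2  -29/2     0 ]
  [ 0      1     0      2     2 ]
  [ 0      0  -1/2     -2  -7/2 ]
  [ 0      0     0      0     1 ]
R3 -> -2·R3
  [ 1  -11/4  -3/2  -29/2  0 ]
  [ 0      1     0      2  2 ]
  [ 0      0     1      4  7 ]
  [ 0      0     0      0  1 ]
R3 -> R3 − 7·R4
  [ 1  -11/4  -3/2  -29/2  0 ]
  [ 0      1     0      2  2 ]
  [ 0      0     1      4  0 ]
  [ 0      0     0      0  1 ]
R2 -> R2 − 2·R4
  [ 1  -11/4  -3/2  -29/2  0 ]
  [ 0      1     0      2  0 ]
  [ 0      0     1      4  0 ]
  [ 0      0     0      0  1 ]
R1 -> R1 + 3/2·R3
  [ 1  -11/4  0  -17/2  0 ]
  [ 0      1  0      2  0 ]
  [ 0      0  1      4  0 ]
  [ 0      0  0      0  1 ]
R1 -> R1 + 11/4·R2
  [ 1  0  0  -3  0 ]
  [ 0  1  0   2  0 ]
  [ 0  0  1   4  0 ]
  [ 0  0  0   0  1 ]
Pivot columns are the columns containing a leading 1.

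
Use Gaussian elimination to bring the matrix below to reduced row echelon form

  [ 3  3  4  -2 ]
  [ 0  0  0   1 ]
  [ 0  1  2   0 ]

[[1, 0, -2/3, 0], [0, 1, 2, 0], [0, 0, 0, 1]]

R1 := 1/3·R1
R2 <-> R3
R1 := R1 + 2/3·R3
R1 := R1 − R2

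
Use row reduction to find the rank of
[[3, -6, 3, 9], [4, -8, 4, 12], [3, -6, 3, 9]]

R1 → 1/3·R1
  [ 1  -2  1   3 ]
  [ 4  -8  4  12 ]
  [ 3  -6  3   9 ]
R2 → R2 − 4·R1
  [ 1  -2  1  3 ]
  [ 0   0  0  0 ]
  [ 3  -6  3  9 ]
R3 → R3 − 3·R1
  [ 1  -2  1  3 ]
  [ 0   0  0  0 ]
  [ 0   0  0  0 ]
The reduced form has 1 nonzero row.

rank = 1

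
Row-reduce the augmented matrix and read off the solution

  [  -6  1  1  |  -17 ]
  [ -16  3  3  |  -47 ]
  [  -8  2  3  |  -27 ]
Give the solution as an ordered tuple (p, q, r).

(2, -4, -1)

r1 → -1/6·r1
  [   1  -1/6  -1/6  |  17/6 ]
  [ -16     3     3  |   -47 ]
  [  -8     2     3  |   -27 ]
r2 → r2 + 16·r1
  [  1  -1/6  -1/6  |  17/6 ]
  [  0   1/3   1/3  |  -5/3 ]
  [ -8     2     3  |   -27 ]
r3 → r3 + 8·r1
  [ 1  -1/6  -1/6  |   17/6 ]
  [ 0   1/3   1/3  |   -5/3 ]
  [ 0   2/3   5/3  |  -13/3 ]
r2 → 3·r2
  [ 1  -1/6  -1/6  |   17/6 ]
  [ 0     1     1  |     -5 ]
  [ 0   2/3   5/3  |  -13/3 ]
r3 → r3 − 2/3·r2
  [ 1  -1/6  -1/6  |  17/6 ]
  [ 0     1     1  |    -5 ]
  [ 0     0     1  |    -1 ]
r2 → r2 − r3
  [ 1  -1/6  -1/6  |  17/6 ]
  [ 0     1     0  |    -4 ]
  [ 0     0     1  |    -1 ]
r1 → r1 + 1/6·r3
  [ 1  -1/6  0  |  8/3 ]
  [ 0     1  0  |   -4 ]
  [ 0     0  1  |   -1 ]
r1 → r1 + 1/6·r2
  [ 1  0  0  |   2 ]
  [ 0  1  0  |  -4 ]
  [ 0  0  1  |  -1 ]
Reading off the last column: p = 2, q = -4, r = -1.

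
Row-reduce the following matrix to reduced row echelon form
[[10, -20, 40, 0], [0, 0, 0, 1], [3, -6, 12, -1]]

R1 := 1/10·R1
  [ 1  -2   4   0 ]
  [ 0   0   0   1 ]
  [ 3  -6  12  -1 ]
R3 := R3 − 3·R1
  [ 1  -2  4   0 ]
  [ 0   0  0   1 ]
  [ 0   0  0  -1 ]
R3 := R3 + R2
  [ 1  -2  4  0 ]
  [ 0   0  0  1 ]
  [ 0   0  0  0 ]

[[1, -2, 4, 0], [0, 0, 0, 1], [0, 0, 0, 0]]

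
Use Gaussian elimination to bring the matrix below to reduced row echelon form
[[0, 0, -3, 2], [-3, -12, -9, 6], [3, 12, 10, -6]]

[[1, 4, 0, 0], [0, 0, 1, 0], [0, 0, 0, 1]]

ρ1 <-> ρ2
  [ -3  -12  -9   6 ]
  [  0    0  -3   2 ]
  [  3   12  10  -6 ]
ρ1 → -1/3·ρ1
  [ 1   4   3  -2 ]
  [ 0   0  -3   2 ]
  [ 3  12  10  -6 ]
ρ3 → ρ3 − 3·ρ1
  [ 1  4   3  -2 ]
  [ 0  0  -3   2 ]
  [ 0  0   1   0 ]
ρ2 → -1/3·ρ2
  [ 1  4  3    -2 ]
  [ 0  0  1  -2/3 ]
  [ 0  0  1     0 ]
ρ3 → ρ3 − ρ2
  [ 1  4  3    -2 ]
  [ 0  0  1  -2/3 ]
  [ 0  0  0   2/3 ]
ρ3 → 3/2·ρ3
  [ 1  4  3    -2 ]
  [ 0  0  1  -2/3 ]
  [ 0  0  0     1 ]
ρ2 → ρ2 + 2/3·ρ3
  [ 1  4  3  -2 ]
  [ 0  0  1   0 ]
  [ 0  0  0   1 ]
ρ1 → ρ1 + 2·ρ3
  [ 1  4  3  0 ]
  [ 0  0  1  0 ]
  [ 0  0  0  1 ]
ρ1 → ρ1 − 3·ρ2
  [ 1  4  0  0 ]
  [ 0  0  1  0 ]
  [ 0  0  0  1 ]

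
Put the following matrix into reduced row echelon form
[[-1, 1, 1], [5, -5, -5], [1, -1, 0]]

Multiply R1 by -1.
  [ 1  -1  -1 ]
  [ 5  -5  -5 ]
  [ 1  -1   0 ]
Subtract 5 times R1 from R2.
  [ 1  -1  -1 ]
  [ 0   0   0 ]
  [ 1  -1   0 ]
Subtract R1 from R3.
  [ 1  -1  -1 ]
  [ 0   0   0 ]
  [ 0   0   1 ]
Swap R2 and R3.
  [ 1  -1  -1 ]
  [ 0   0   1 ]
  [ 0   0   0 ]
Add R2 to R1.
  [ 1  -1  0 ]
  [ 0   0  1 ]
  [ 0   0  0 ]

[[1, -1, 0], [0, 0, 1], [0, 0, 0]]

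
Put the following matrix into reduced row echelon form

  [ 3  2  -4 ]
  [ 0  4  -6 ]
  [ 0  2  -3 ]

Multiply ρ1 by 1/3.
  [ 1  2/3  -4/3 ]
  [ 0    4    -6 ]
  [ 0    2    -3 ]
Multiply ρ2 by 1/4.
  [ 1  2/3  -4/3 ]
  [ 0    1  -3/2 ]
  [ 0    2    -3 ]
Subtract 2 times ρ2 from ρ3.
  [ 1  2/3  -4/3 ]
  [ 0    1  -3/2 ]
  [ 0    0     0 ]
Subtract 2/3 times ρ2 from ρ1.
  [ 1  0  -1/3 ]
  [ 0  1  -3/2 ]
  [ 0  0     0 ]

[[1, 0, -1/3], [0, 1, -3/2], [0, 0, 0]]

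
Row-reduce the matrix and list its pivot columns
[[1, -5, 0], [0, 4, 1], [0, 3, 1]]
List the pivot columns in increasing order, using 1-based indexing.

1, 2, 3

r2 → 1/4·r2
  [ 1  -5    0 ]
  [ 0   1  1/4 ]
  [ 0   3    1 ]
r3 → r3 − 3·r2
  [ 1  -5    0 ]
  [ 0   1  1/4 ]
  [ 0   0  1/4 ]
r3 → 4·r3
  [ 1  -5    0 ]
  [ 0   1  1/4 ]
  [ 0   0    1 ]
r2 → r2 − 1/4·r3
  [ 1  -5  0 ]
  [ 0   1  0 ]
  [ 0   0  1 ]
r1 → r1 + 5·r2
  [ 1  0  0 ]
  [ 0  1  0 ]
  [ 0  0  1 ]
Pivot columns are the columns containing a leading 1.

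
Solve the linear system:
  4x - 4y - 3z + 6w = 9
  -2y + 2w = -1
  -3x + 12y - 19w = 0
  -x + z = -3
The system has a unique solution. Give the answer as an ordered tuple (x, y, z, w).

(2, 1/2, -1, 0)

Form the augmented matrix and row-reduce:
  [  4  -4  -3    6  |   9 ]
  [  0  -2   0    2  |  -1 ]
  [ -3  12   0  -19  |   0 ]
  [ -1   0   1    0  |  -3 ]
R1 := 1/4·R1
R3 := R3 + 3·R1
R4 := R4 + R1
R2 := -1/2·R2
R3 := R3 − 9·R2
R4 := R4 + R2
R3 := -4/9·R3
R4 := R4 − 1/4·R3
R4 := -9·R4
R3 := R3 − 22/9·R4
R2 := R2 + R4
R1 := R1 − 3/2·R4
R1 := R1 + 3/4·R3
R1 := R1 + R2
Reading off the last column: x = 2, y = 1/2, z = -1, w = 0.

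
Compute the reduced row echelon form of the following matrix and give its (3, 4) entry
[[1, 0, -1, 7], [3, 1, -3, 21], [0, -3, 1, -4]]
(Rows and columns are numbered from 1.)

-4

ρ2 ← ρ2 − 3·ρ1
ρ3 ← ρ3 + 3·ρ2
ρ1 ← ρ1 + ρ3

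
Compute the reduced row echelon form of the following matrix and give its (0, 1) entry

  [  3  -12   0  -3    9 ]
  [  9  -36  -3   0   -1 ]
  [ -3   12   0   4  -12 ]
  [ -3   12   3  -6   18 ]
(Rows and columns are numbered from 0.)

ρ1 -> 1/3·ρ1
  [  1   -4   0  -1    3 ]
  [  9  -36  -3   0   -1 ]
  [ -3   12   0   4  -12 ]
  [ -3   12   3  -6   18 ]
ρ2 -> ρ2 − 9·ρ1
  [  1  -4   0  -1    3 ]
  [  0   0  -3   9  -28 ]
  [ -3  12   0   4  -12 ]
  [ -3  12   3  -6   18 ]
ρ3 -> ρ3 + 3·ρ1
  [  1  -4   0  -1    3 ]
  [  0   0  -3   9  -28 ]
  [  0   0   0   1   -3 ]
  [ -3  12   3  -6   18 ]
ρ4 -> ρ4 + 3·ρ1
  [ 1  -4   0  -1    3 ]
  [ 0   0  -3   9  -28 ]
  [ 0   0   0   1   -3 ]
  [ 0   0   3  -9   27 ]
ρ2 -> -1/3·ρ2
  [ 1  -4  0  -1     3 ]
  [ 0   0  1  -3  28/3 ]
  [ 0   0  0   1    -3 ]
  [ 0   0  3  -9    27 ]
ρ4 -> ρ4 − 3·ρ2
  [ 1  -4  0  -1     3 ]
  [ 0   0  1  -3  28/3 ]
  [ 0   0  0   1    -3 ]
  [ 0   0  0   0    -1 ]
ρ4 -> -1·ρ4
  [ 1  -4  0  -1     3 ]
  [ 0   0  1  -3  28/3 ]
  [ 0   0  0   1    -3 ]
  [ 0   0  0   0     1 ]
ρ3 -> ρ3 + 3·ρ4
  [ 1  -4  0  -1     3 ]
  [ 0   0  1  -3  28/3 ]
  [ 0   0  0   1     0 ]
  [ 0   0  0   0     1 ]
ρ2 -> ρ2 − 28/3·ρ4
  [ 1  -4  0  -1  3 ]
  [ 0   0  1  -3  0 ]
  [ 0   0  0   1  0 ]
  [ 0   0  0   0  1 ]
ρ1 -> ρ1 − 3·ρ4
  [ 1  -4  0  -1  0 ]
  [ 0   0  1  -3  0 ]
  [ 0   0  0   1  0 ]
  [ 0   0  0   0  1 ]
ρ2 -> ρ2 + 3·ρ3
  [ 1  -4  0  -1  0 ]
  [ 0   0  1   0  0 ]
  [ 0   0  0   1  0 ]
  [ 0   0  0   0  1 ]
ρ1 -> ρ1 + ρ3
  [ 1  -4  0  0  0 ]
  [ 0   0  1  0  0 ]
  [ 0   0  0  1  0 ]
  [ 0   0  0  0  1 ]

-4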